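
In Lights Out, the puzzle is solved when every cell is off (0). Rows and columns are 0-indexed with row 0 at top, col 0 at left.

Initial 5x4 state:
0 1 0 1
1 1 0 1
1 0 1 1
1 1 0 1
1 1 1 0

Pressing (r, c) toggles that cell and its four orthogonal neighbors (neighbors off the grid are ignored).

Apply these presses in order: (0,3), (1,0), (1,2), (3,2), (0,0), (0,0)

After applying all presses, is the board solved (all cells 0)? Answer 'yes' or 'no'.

Answer: no

Derivation:
After press 1 at (0,3):
0 1 1 0
1 1 0 0
1 0 1 1
1 1 0 1
1 1 1 0

After press 2 at (1,0):
1 1 1 0
0 0 0 0
0 0 1 1
1 1 0 1
1 1 1 0

After press 3 at (1,2):
1 1 0 0
0 1 1 1
0 0 0 1
1 1 0 1
1 1 1 0

After press 4 at (3,2):
1 1 0 0
0 1 1 1
0 0 1 1
1 0 1 0
1 1 0 0

After press 5 at (0,0):
0 0 0 0
1 1 1 1
0 0 1 1
1 0 1 0
1 1 0 0

After press 6 at (0,0):
1 1 0 0
0 1 1 1
0 0 1 1
1 0 1 0
1 1 0 0

Lights still on: 11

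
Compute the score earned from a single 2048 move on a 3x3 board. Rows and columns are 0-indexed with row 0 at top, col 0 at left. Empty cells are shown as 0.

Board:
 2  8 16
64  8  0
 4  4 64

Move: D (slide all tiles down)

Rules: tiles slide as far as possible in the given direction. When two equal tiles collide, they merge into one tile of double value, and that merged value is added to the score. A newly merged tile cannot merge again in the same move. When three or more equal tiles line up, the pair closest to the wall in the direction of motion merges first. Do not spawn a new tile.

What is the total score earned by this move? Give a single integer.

Slide down:
col 0: [2, 64, 4] -> [2, 64, 4]  score +0 (running 0)
col 1: [8, 8, 4] -> [0, 16, 4]  score +16 (running 16)
col 2: [16, 0, 64] -> [0, 16, 64]  score +0 (running 16)
Board after move:
 2  0  0
64 16 16
 4  4 64

Answer: 16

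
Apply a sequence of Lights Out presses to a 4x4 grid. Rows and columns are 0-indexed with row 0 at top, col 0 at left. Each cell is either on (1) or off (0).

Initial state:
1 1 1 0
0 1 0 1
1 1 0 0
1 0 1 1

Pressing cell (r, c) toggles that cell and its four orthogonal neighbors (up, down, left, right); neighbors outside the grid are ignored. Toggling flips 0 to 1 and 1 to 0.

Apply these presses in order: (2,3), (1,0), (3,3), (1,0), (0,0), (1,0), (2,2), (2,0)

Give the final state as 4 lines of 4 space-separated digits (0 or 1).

After press 1 at (2,3):
1 1 1 0
0 1 0 0
1 1 1 1
1 0 1 0

After press 2 at (1,0):
0 1 1 0
1 0 0 0
0 1 1 1
1 0 1 0

After press 3 at (3,3):
0 1 1 0
1 0 0 0
0 1 1 0
1 0 0 1

After press 4 at (1,0):
1 1 1 0
0 1 0 0
1 1 1 0
1 0 0 1

After press 5 at (0,0):
0 0 1 0
1 1 0 0
1 1 1 0
1 0 0 1

After press 6 at (1,0):
1 0 1 0
0 0 0 0
0 1 1 0
1 0 0 1

After press 7 at (2,2):
1 0 1 0
0 0 1 0
0 0 0 1
1 0 1 1

After press 8 at (2,0):
1 0 1 0
1 0 1 0
1 1 0 1
0 0 1 1

Answer: 1 0 1 0
1 0 1 0
1 1 0 1
0 0 1 1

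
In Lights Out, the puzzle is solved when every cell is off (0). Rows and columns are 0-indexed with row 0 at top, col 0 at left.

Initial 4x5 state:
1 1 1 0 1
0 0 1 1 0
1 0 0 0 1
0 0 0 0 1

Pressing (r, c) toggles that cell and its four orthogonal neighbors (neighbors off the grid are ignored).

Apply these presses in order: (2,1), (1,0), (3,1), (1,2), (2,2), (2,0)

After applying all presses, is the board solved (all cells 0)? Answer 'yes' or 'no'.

After press 1 at (2,1):
1 1 1 0 1
0 1 1 1 0
0 1 1 0 1
0 1 0 0 1

After press 2 at (1,0):
0 1 1 0 1
1 0 1 1 0
1 1 1 0 1
0 1 0 0 1

After press 3 at (3,1):
0 1 1 0 1
1 0 1 1 0
1 0 1 0 1
1 0 1 0 1

After press 4 at (1,2):
0 1 0 0 1
1 1 0 0 0
1 0 0 0 1
1 0 1 0 1

After press 5 at (2,2):
0 1 0 0 1
1 1 1 0 0
1 1 1 1 1
1 0 0 0 1

After press 6 at (2,0):
0 1 0 0 1
0 1 1 0 0
0 0 1 1 1
0 0 0 0 1

Lights still on: 8

Answer: no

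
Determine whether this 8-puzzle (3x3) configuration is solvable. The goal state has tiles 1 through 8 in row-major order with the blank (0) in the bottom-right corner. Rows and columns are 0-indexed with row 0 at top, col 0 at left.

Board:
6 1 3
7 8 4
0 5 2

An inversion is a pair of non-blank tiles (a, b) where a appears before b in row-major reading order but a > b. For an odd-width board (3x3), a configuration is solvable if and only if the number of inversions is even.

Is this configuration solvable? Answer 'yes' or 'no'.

Answer: yes

Derivation:
Inversions (pairs i<j in row-major order where tile[i] > tile[j] > 0): 14
14 is even, so the puzzle is solvable.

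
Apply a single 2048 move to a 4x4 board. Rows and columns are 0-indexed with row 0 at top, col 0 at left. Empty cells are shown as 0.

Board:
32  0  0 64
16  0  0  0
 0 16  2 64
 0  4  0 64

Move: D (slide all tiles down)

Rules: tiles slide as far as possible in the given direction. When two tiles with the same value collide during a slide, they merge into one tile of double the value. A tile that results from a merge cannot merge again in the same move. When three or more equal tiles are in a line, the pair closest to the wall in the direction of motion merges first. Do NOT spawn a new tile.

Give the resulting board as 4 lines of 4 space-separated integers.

Slide down:
col 0: [32, 16, 0, 0] -> [0, 0, 32, 16]
col 1: [0, 0, 16, 4] -> [0, 0, 16, 4]
col 2: [0, 0, 2, 0] -> [0, 0, 0, 2]
col 3: [64, 0, 64, 64] -> [0, 0, 64, 128]

Answer:   0   0   0   0
  0   0   0   0
 32  16   0  64
 16   4   2 128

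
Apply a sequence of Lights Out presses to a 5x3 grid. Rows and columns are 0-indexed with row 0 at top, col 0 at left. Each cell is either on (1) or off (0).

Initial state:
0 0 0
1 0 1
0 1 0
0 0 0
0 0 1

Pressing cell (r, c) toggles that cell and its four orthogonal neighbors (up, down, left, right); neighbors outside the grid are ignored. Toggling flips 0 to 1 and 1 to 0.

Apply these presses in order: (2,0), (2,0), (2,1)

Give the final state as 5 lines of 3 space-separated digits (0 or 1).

After press 1 at (2,0):
0 0 0
0 0 1
1 0 0
1 0 0
0 0 1

After press 2 at (2,0):
0 0 0
1 0 1
0 1 0
0 0 0
0 0 1

After press 3 at (2,1):
0 0 0
1 1 1
1 0 1
0 1 0
0 0 1

Answer: 0 0 0
1 1 1
1 0 1
0 1 0
0 0 1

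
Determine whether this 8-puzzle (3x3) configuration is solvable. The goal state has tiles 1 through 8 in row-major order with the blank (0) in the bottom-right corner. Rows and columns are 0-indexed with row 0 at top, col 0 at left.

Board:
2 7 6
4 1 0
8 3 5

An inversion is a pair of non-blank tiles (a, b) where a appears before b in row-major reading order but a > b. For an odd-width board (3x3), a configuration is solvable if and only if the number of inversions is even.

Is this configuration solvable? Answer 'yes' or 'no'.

Answer: yes

Derivation:
Inversions (pairs i<j in row-major order where tile[i] > tile[j] > 0): 14
14 is even, so the puzzle is solvable.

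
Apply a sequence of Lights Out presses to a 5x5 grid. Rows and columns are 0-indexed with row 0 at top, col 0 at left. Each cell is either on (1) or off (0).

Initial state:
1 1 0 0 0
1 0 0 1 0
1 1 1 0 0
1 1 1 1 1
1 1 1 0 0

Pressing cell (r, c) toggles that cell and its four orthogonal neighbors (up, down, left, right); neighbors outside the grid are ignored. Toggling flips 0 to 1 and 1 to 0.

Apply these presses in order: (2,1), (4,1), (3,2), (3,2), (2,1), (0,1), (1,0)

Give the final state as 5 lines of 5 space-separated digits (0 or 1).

Answer: 1 0 1 0 0
0 0 0 1 0
0 1 1 0 0
1 0 1 1 1
0 0 0 0 0

Derivation:
After press 1 at (2,1):
1 1 0 0 0
1 1 0 1 0
0 0 0 0 0
1 0 1 1 1
1 1 1 0 0

After press 2 at (4,1):
1 1 0 0 0
1 1 0 1 0
0 0 0 0 0
1 1 1 1 1
0 0 0 0 0

After press 3 at (3,2):
1 1 0 0 0
1 1 0 1 0
0 0 1 0 0
1 0 0 0 1
0 0 1 0 0

After press 4 at (3,2):
1 1 0 0 0
1 1 0 1 0
0 0 0 0 0
1 1 1 1 1
0 0 0 0 0

After press 5 at (2,1):
1 1 0 0 0
1 0 0 1 0
1 1 1 0 0
1 0 1 1 1
0 0 0 0 0

After press 6 at (0,1):
0 0 1 0 0
1 1 0 1 0
1 1 1 0 0
1 0 1 1 1
0 0 0 0 0

After press 7 at (1,0):
1 0 1 0 0
0 0 0 1 0
0 1 1 0 0
1 0 1 1 1
0 0 0 0 0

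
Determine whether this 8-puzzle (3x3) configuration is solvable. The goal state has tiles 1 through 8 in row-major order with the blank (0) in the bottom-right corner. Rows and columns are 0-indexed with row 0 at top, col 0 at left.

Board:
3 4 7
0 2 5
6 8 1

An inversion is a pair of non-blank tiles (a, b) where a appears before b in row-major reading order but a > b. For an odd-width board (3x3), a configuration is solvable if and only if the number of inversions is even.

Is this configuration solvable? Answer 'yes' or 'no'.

Answer: yes

Derivation:
Inversions (pairs i<j in row-major order where tile[i] > tile[j] > 0): 12
12 is even, so the puzzle is solvable.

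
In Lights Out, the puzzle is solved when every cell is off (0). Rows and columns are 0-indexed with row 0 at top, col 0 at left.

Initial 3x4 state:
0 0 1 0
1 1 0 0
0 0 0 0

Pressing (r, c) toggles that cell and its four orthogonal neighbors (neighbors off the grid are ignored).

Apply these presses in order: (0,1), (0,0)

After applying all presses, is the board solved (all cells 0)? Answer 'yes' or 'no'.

After press 1 at (0,1):
1 1 0 0
1 0 0 0
0 0 0 0

After press 2 at (0,0):
0 0 0 0
0 0 0 0
0 0 0 0

Lights still on: 0

Answer: yes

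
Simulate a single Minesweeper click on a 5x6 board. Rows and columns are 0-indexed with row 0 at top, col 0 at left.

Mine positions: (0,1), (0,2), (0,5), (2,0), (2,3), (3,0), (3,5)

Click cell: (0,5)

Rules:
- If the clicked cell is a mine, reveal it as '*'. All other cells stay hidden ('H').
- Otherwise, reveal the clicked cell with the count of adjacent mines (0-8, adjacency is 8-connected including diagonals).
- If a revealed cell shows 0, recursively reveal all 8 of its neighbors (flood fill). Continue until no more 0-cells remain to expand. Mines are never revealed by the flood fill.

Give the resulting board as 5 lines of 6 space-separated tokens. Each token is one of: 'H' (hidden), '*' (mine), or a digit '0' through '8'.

H H H H H *
H H H H H H
H H H H H H
H H H H H H
H H H H H H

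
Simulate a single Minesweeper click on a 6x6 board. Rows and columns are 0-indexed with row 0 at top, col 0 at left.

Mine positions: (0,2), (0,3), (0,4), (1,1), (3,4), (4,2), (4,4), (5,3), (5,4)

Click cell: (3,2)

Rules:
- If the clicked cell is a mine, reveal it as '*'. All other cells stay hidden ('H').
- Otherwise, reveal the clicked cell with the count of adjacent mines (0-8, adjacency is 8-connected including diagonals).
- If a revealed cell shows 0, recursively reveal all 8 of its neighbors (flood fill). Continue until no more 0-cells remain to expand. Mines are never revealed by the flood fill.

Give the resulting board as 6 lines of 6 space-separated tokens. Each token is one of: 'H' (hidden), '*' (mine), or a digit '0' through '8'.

H H H H H H
H H H H H H
H H H H H H
H H 1 H H H
H H H H H H
H H H H H H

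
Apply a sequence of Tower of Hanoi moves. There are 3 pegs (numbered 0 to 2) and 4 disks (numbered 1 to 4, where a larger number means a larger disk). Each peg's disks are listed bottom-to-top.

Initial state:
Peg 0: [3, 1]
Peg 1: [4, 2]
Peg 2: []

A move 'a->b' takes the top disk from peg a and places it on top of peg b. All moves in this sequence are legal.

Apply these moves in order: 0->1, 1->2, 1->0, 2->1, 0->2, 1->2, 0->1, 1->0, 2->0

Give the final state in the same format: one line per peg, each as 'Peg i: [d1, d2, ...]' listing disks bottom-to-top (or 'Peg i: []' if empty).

Answer: Peg 0: [3, 1]
Peg 1: [4]
Peg 2: [2]

Derivation:
After move 1 (0->1):
Peg 0: [3]
Peg 1: [4, 2, 1]
Peg 2: []

After move 2 (1->2):
Peg 0: [3]
Peg 1: [4, 2]
Peg 2: [1]

After move 3 (1->0):
Peg 0: [3, 2]
Peg 1: [4]
Peg 2: [1]

After move 4 (2->1):
Peg 0: [3, 2]
Peg 1: [4, 1]
Peg 2: []

After move 5 (0->2):
Peg 0: [3]
Peg 1: [4, 1]
Peg 2: [2]

After move 6 (1->2):
Peg 0: [3]
Peg 1: [4]
Peg 2: [2, 1]

After move 7 (0->1):
Peg 0: []
Peg 1: [4, 3]
Peg 2: [2, 1]

After move 8 (1->0):
Peg 0: [3]
Peg 1: [4]
Peg 2: [2, 1]

After move 9 (2->0):
Peg 0: [3, 1]
Peg 1: [4]
Peg 2: [2]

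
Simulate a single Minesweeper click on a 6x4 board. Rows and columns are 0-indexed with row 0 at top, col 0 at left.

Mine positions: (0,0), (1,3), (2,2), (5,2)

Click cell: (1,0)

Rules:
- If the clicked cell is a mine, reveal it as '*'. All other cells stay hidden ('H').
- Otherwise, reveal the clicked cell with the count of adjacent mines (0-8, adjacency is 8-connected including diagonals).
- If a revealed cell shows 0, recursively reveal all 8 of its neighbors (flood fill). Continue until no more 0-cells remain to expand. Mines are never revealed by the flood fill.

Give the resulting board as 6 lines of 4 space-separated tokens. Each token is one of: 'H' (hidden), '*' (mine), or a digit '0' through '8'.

H H H H
1 H H H
H H H H
H H H H
H H H H
H H H H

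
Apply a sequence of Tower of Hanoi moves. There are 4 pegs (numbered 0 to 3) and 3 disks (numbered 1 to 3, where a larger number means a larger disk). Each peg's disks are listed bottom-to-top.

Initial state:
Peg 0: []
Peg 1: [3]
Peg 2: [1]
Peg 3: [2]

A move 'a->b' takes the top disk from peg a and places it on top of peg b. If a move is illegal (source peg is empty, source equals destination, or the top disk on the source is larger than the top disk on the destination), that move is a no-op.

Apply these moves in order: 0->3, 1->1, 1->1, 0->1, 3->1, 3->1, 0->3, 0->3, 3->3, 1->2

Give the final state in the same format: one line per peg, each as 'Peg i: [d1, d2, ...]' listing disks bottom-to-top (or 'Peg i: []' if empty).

After move 1 (0->3):
Peg 0: []
Peg 1: [3]
Peg 2: [1]
Peg 3: [2]

After move 2 (1->1):
Peg 0: []
Peg 1: [3]
Peg 2: [1]
Peg 3: [2]

After move 3 (1->1):
Peg 0: []
Peg 1: [3]
Peg 2: [1]
Peg 3: [2]

After move 4 (0->1):
Peg 0: []
Peg 1: [3]
Peg 2: [1]
Peg 3: [2]

After move 5 (3->1):
Peg 0: []
Peg 1: [3, 2]
Peg 2: [1]
Peg 3: []

After move 6 (3->1):
Peg 0: []
Peg 1: [3, 2]
Peg 2: [1]
Peg 3: []

After move 7 (0->3):
Peg 0: []
Peg 1: [3, 2]
Peg 2: [1]
Peg 3: []

After move 8 (0->3):
Peg 0: []
Peg 1: [3, 2]
Peg 2: [1]
Peg 3: []

After move 9 (3->3):
Peg 0: []
Peg 1: [3, 2]
Peg 2: [1]
Peg 3: []

After move 10 (1->2):
Peg 0: []
Peg 1: [3, 2]
Peg 2: [1]
Peg 3: []

Answer: Peg 0: []
Peg 1: [3, 2]
Peg 2: [1]
Peg 3: []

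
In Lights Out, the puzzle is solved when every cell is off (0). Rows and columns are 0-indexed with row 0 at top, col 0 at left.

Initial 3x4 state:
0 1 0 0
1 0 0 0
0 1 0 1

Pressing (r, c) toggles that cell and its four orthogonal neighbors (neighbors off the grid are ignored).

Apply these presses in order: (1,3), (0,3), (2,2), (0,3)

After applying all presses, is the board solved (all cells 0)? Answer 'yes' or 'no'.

After press 1 at (1,3):
0 1 0 1
1 0 1 1
0 1 0 0

After press 2 at (0,3):
0 1 1 0
1 0 1 0
0 1 0 0

After press 3 at (2,2):
0 1 1 0
1 0 0 0
0 0 1 1

After press 4 at (0,3):
0 1 0 1
1 0 0 1
0 0 1 1

Lights still on: 6

Answer: no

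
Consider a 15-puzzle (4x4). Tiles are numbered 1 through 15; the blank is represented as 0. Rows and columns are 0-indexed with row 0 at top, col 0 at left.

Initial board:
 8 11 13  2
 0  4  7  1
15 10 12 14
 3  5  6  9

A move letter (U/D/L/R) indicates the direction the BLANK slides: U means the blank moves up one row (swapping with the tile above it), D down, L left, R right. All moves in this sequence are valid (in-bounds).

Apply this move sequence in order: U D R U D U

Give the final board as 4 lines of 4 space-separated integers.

After move 1 (U):
 0 11 13  2
 8  4  7  1
15 10 12 14
 3  5  6  9

After move 2 (D):
 8 11 13  2
 0  4  7  1
15 10 12 14
 3  5  6  9

After move 3 (R):
 8 11 13  2
 4  0  7  1
15 10 12 14
 3  5  6  9

After move 4 (U):
 8  0 13  2
 4 11  7  1
15 10 12 14
 3  5  6  9

After move 5 (D):
 8 11 13  2
 4  0  7  1
15 10 12 14
 3  5  6  9

After move 6 (U):
 8  0 13  2
 4 11  7  1
15 10 12 14
 3  5  6  9

Answer:  8  0 13  2
 4 11  7  1
15 10 12 14
 3  5  6  9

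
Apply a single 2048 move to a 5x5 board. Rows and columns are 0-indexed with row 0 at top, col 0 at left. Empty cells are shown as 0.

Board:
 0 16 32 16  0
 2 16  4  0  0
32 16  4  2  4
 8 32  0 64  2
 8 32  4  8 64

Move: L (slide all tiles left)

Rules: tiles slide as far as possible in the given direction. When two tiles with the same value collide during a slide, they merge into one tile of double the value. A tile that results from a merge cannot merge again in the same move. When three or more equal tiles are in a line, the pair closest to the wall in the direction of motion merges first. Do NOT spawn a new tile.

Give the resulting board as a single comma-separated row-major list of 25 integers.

Slide left:
row 0: [0, 16, 32, 16, 0] -> [16, 32, 16, 0, 0]
row 1: [2, 16, 4, 0, 0] -> [2, 16, 4, 0, 0]
row 2: [32, 16, 4, 2, 4] -> [32, 16, 4, 2, 4]
row 3: [8, 32, 0, 64, 2] -> [8, 32, 64, 2, 0]
row 4: [8, 32, 4, 8, 64] -> [8, 32, 4, 8, 64]

Answer: 16, 32, 16, 0, 0, 2, 16, 4, 0, 0, 32, 16, 4, 2, 4, 8, 32, 64, 2, 0, 8, 32, 4, 8, 64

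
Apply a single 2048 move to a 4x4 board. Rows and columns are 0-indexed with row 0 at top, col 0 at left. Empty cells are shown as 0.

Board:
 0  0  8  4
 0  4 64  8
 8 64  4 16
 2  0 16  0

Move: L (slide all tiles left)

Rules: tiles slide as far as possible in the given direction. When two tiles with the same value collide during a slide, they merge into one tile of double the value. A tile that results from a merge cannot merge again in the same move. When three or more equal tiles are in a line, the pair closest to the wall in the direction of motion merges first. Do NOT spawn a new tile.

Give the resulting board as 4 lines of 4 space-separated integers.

Slide left:
row 0: [0, 0, 8, 4] -> [8, 4, 0, 0]
row 1: [0, 4, 64, 8] -> [4, 64, 8, 0]
row 2: [8, 64, 4, 16] -> [8, 64, 4, 16]
row 3: [2, 0, 16, 0] -> [2, 16, 0, 0]

Answer:  8  4  0  0
 4 64  8  0
 8 64  4 16
 2 16  0  0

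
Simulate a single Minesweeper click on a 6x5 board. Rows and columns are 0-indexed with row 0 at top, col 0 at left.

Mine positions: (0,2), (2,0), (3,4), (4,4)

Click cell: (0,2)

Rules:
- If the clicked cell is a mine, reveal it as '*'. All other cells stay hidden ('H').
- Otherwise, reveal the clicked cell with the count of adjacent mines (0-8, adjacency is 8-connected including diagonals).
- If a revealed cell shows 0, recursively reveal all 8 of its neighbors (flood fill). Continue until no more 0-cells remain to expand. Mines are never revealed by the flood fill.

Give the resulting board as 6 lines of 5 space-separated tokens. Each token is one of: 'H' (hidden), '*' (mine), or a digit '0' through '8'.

H H * H H
H H H H H
H H H H H
H H H H H
H H H H H
H H H H H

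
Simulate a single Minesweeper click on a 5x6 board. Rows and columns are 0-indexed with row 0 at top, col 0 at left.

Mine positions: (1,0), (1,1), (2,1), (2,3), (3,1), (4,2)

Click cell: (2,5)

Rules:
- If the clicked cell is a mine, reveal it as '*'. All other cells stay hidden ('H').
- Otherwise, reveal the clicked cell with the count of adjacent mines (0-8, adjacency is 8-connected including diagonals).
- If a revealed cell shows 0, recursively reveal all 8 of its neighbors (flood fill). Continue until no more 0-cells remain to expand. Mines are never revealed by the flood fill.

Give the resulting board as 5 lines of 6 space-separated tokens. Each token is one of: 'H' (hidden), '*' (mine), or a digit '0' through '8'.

H H 1 0 0 0
H H 3 1 1 0
H H H H 1 0
H H H 2 1 0
H H H 1 0 0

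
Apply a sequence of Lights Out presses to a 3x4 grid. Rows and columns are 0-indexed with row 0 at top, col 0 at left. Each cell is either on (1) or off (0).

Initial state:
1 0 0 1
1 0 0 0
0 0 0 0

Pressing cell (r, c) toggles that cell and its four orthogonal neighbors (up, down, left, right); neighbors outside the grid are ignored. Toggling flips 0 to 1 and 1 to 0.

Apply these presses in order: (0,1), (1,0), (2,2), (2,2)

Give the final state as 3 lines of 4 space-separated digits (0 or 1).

After press 1 at (0,1):
0 1 1 1
1 1 0 0
0 0 0 0

After press 2 at (1,0):
1 1 1 1
0 0 0 0
1 0 0 0

After press 3 at (2,2):
1 1 1 1
0 0 1 0
1 1 1 1

After press 4 at (2,2):
1 1 1 1
0 0 0 0
1 0 0 0

Answer: 1 1 1 1
0 0 0 0
1 0 0 0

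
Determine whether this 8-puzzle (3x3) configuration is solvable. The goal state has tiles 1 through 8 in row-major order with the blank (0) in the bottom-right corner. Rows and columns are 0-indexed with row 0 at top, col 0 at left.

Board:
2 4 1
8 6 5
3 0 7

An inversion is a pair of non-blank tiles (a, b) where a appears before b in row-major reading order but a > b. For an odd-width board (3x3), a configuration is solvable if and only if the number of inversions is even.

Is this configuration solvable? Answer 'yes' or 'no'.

Answer: yes

Derivation:
Inversions (pairs i<j in row-major order where tile[i] > tile[j] > 0): 10
10 is even, so the puzzle is solvable.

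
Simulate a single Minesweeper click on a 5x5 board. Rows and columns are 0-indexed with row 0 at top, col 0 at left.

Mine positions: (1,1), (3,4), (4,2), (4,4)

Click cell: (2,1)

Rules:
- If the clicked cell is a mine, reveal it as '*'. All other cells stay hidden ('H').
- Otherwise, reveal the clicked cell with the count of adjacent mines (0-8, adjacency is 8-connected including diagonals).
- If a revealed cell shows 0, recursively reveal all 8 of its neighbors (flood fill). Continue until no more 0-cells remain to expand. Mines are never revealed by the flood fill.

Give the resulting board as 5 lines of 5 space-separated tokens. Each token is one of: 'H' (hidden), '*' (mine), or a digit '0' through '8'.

H H H H H
H H H H H
H 1 H H H
H H H H H
H H H H H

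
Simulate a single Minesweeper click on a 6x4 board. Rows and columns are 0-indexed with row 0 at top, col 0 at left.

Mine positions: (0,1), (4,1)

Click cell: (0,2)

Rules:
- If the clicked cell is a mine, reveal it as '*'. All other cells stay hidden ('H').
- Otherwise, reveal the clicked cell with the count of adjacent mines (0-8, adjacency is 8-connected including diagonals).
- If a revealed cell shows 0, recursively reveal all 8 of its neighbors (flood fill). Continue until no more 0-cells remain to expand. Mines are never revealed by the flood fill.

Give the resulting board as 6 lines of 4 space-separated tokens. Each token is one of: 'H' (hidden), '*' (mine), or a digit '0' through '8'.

H H 1 H
H H H H
H H H H
H H H H
H H H H
H H H H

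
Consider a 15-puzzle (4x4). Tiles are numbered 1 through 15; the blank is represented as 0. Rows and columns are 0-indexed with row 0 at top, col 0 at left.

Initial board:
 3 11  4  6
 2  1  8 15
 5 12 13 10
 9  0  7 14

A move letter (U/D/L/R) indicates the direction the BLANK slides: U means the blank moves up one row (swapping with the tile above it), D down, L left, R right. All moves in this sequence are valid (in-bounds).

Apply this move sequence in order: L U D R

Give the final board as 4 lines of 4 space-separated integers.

Answer:  3 11  4  6
 2  1  8 15
 5 12 13 10
 9  0  7 14

Derivation:
After move 1 (L):
 3 11  4  6
 2  1  8 15
 5 12 13 10
 0  9  7 14

After move 2 (U):
 3 11  4  6
 2  1  8 15
 0 12 13 10
 5  9  7 14

After move 3 (D):
 3 11  4  6
 2  1  8 15
 5 12 13 10
 0  9  7 14

After move 4 (R):
 3 11  4  6
 2  1  8 15
 5 12 13 10
 9  0  7 14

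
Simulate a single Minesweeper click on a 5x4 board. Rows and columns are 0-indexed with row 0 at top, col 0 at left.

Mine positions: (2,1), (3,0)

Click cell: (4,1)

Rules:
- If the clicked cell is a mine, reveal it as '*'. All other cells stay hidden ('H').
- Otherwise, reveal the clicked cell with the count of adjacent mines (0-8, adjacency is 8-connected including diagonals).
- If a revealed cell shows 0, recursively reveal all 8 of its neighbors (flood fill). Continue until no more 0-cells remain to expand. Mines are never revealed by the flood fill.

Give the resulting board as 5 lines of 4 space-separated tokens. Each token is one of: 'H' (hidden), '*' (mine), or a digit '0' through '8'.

H H H H
H H H H
H H H H
H H H H
H 1 H H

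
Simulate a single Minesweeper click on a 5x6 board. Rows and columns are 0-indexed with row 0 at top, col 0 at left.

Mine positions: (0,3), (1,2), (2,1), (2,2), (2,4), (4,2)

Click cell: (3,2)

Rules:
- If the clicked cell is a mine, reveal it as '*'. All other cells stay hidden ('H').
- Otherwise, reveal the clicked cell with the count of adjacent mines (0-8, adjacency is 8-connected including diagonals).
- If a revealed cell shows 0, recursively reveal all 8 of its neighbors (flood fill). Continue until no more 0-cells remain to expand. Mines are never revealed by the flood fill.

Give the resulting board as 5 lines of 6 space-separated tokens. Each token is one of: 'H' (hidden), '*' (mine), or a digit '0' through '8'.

H H H H H H
H H H H H H
H H H H H H
H H 3 H H H
H H H H H H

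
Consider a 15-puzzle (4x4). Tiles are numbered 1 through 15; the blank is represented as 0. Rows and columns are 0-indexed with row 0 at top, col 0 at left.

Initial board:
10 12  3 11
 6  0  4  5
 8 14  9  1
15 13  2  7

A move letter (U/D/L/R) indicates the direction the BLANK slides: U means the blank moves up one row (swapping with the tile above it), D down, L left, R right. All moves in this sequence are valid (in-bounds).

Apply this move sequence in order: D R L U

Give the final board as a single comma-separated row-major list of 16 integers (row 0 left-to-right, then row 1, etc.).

Answer: 10, 12, 3, 11, 6, 0, 4, 5, 8, 14, 9, 1, 15, 13, 2, 7

Derivation:
After move 1 (D):
10 12  3 11
 6 14  4  5
 8  0  9  1
15 13  2  7

After move 2 (R):
10 12  3 11
 6 14  4  5
 8  9  0  1
15 13  2  7

After move 3 (L):
10 12  3 11
 6 14  4  5
 8  0  9  1
15 13  2  7

After move 4 (U):
10 12  3 11
 6  0  4  5
 8 14  9  1
15 13  2  7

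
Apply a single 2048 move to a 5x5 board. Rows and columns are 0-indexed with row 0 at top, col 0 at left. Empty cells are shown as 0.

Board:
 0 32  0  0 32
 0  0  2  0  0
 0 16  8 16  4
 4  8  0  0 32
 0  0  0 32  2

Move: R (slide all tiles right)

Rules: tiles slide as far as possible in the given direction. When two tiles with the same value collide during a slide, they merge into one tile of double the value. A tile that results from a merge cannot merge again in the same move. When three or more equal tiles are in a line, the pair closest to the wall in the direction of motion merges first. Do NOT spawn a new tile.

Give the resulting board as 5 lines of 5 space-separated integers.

Answer:  0  0  0  0 64
 0  0  0  0  2
 0 16  8 16  4
 0  0  4  8 32
 0  0  0 32  2

Derivation:
Slide right:
row 0: [0, 32, 0, 0, 32] -> [0, 0, 0, 0, 64]
row 1: [0, 0, 2, 0, 0] -> [0, 0, 0, 0, 2]
row 2: [0, 16, 8, 16, 4] -> [0, 16, 8, 16, 4]
row 3: [4, 8, 0, 0, 32] -> [0, 0, 4, 8, 32]
row 4: [0, 0, 0, 32, 2] -> [0, 0, 0, 32, 2]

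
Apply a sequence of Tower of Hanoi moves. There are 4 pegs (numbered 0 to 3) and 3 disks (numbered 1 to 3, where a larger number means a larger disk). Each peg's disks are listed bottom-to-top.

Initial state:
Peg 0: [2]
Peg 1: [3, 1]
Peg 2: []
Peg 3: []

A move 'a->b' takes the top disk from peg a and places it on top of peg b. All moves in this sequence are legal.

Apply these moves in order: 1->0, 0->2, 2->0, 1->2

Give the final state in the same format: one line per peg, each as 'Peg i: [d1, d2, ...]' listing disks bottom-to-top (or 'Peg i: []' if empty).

Answer: Peg 0: [2, 1]
Peg 1: []
Peg 2: [3]
Peg 3: []

Derivation:
After move 1 (1->0):
Peg 0: [2, 1]
Peg 1: [3]
Peg 2: []
Peg 3: []

After move 2 (0->2):
Peg 0: [2]
Peg 1: [3]
Peg 2: [1]
Peg 3: []

After move 3 (2->0):
Peg 0: [2, 1]
Peg 1: [3]
Peg 2: []
Peg 3: []

After move 4 (1->2):
Peg 0: [2, 1]
Peg 1: []
Peg 2: [3]
Peg 3: []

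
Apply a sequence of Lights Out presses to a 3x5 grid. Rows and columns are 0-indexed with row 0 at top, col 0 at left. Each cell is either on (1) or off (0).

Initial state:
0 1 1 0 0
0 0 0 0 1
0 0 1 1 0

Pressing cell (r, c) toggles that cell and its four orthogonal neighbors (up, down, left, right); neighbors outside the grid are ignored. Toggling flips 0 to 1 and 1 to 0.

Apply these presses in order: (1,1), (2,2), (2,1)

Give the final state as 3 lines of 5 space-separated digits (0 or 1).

After press 1 at (1,1):
0 0 1 0 0
1 1 1 0 1
0 1 1 1 0

After press 2 at (2,2):
0 0 1 0 0
1 1 0 0 1
0 0 0 0 0

After press 3 at (2,1):
0 0 1 0 0
1 0 0 0 1
1 1 1 0 0

Answer: 0 0 1 0 0
1 0 0 0 1
1 1 1 0 0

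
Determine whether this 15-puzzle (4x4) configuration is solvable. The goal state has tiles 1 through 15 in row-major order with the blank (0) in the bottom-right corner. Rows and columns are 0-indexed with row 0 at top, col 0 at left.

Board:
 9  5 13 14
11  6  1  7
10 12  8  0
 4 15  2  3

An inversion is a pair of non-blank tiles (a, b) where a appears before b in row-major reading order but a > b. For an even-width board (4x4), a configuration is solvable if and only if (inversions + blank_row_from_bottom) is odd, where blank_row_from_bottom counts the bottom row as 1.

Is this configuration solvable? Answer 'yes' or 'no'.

Answer: no

Derivation:
Inversions: 62
Blank is in row 2 (0-indexed from top), which is row 2 counting from the bottom (bottom = 1).
62 + 2 = 64, which is even, so the puzzle is not solvable.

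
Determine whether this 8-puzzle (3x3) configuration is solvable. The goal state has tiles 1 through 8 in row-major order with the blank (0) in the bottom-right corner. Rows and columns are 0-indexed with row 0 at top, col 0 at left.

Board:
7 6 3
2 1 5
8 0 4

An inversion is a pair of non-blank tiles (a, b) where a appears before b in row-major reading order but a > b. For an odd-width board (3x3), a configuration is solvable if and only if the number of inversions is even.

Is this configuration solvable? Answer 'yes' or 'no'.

Answer: yes

Derivation:
Inversions (pairs i<j in row-major order where tile[i] > tile[j] > 0): 16
16 is even, so the puzzle is solvable.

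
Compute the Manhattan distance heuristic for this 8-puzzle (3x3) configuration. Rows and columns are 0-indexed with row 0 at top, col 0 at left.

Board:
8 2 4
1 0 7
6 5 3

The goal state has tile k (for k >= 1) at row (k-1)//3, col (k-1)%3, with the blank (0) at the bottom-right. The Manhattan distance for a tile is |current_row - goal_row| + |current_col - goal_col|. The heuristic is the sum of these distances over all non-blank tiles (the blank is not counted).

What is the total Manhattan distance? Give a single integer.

Tile 8: (0,0)->(2,1) = 3
Tile 2: (0,1)->(0,1) = 0
Tile 4: (0,2)->(1,0) = 3
Tile 1: (1,0)->(0,0) = 1
Tile 7: (1,2)->(2,0) = 3
Tile 6: (2,0)->(1,2) = 3
Tile 5: (2,1)->(1,1) = 1
Tile 3: (2,2)->(0,2) = 2
Sum: 3 + 0 + 3 + 1 + 3 + 3 + 1 + 2 = 16

Answer: 16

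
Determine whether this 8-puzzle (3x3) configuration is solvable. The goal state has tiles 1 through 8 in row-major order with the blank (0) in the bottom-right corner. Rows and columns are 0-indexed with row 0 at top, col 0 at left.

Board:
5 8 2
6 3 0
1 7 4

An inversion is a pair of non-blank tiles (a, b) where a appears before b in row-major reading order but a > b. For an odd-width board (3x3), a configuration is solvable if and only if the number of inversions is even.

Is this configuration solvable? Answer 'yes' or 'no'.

Inversions (pairs i<j in row-major order where tile[i] > tile[j] > 0): 16
16 is even, so the puzzle is solvable.

Answer: yes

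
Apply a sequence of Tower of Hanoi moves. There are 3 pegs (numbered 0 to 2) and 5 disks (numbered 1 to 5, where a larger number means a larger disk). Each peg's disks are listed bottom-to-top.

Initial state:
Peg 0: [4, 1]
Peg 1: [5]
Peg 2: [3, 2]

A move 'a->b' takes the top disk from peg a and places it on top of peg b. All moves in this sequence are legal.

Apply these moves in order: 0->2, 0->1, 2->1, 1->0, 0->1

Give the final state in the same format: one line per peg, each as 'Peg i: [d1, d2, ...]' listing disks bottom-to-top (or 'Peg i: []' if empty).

After move 1 (0->2):
Peg 0: [4]
Peg 1: [5]
Peg 2: [3, 2, 1]

After move 2 (0->1):
Peg 0: []
Peg 1: [5, 4]
Peg 2: [3, 2, 1]

After move 3 (2->1):
Peg 0: []
Peg 1: [5, 4, 1]
Peg 2: [3, 2]

After move 4 (1->0):
Peg 0: [1]
Peg 1: [5, 4]
Peg 2: [3, 2]

After move 5 (0->1):
Peg 0: []
Peg 1: [5, 4, 1]
Peg 2: [3, 2]

Answer: Peg 0: []
Peg 1: [5, 4, 1]
Peg 2: [3, 2]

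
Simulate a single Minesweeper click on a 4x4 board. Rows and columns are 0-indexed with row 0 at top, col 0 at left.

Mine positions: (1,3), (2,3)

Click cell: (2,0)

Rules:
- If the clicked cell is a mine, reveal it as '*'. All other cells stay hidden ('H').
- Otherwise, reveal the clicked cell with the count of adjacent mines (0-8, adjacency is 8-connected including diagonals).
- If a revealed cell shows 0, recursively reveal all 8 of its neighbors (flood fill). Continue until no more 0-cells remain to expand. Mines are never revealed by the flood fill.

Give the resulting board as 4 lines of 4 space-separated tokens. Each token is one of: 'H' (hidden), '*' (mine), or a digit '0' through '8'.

0 0 1 H
0 0 2 H
0 0 2 H
0 0 1 H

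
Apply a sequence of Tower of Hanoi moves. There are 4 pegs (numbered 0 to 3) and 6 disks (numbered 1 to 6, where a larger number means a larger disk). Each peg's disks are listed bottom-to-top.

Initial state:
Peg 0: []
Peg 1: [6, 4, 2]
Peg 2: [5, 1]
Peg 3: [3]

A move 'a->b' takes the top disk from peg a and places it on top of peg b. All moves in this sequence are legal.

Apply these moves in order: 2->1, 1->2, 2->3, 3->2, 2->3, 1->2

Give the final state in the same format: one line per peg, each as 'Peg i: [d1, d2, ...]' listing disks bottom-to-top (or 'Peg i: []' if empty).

After move 1 (2->1):
Peg 0: []
Peg 1: [6, 4, 2, 1]
Peg 2: [5]
Peg 3: [3]

After move 2 (1->2):
Peg 0: []
Peg 1: [6, 4, 2]
Peg 2: [5, 1]
Peg 3: [3]

After move 3 (2->3):
Peg 0: []
Peg 1: [6, 4, 2]
Peg 2: [5]
Peg 3: [3, 1]

After move 4 (3->2):
Peg 0: []
Peg 1: [6, 4, 2]
Peg 2: [5, 1]
Peg 3: [3]

After move 5 (2->3):
Peg 0: []
Peg 1: [6, 4, 2]
Peg 2: [5]
Peg 3: [3, 1]

After move 6 (1->2):
Peg 0: []
Peg 1: [6, 4]
Peg 2: [5, 2]
Peg 3: [3, 1]

Answer: Peg 0: []
Peg 1: [6, 4]
Peg 2: [5, 2]
Peg 3: [3, 1]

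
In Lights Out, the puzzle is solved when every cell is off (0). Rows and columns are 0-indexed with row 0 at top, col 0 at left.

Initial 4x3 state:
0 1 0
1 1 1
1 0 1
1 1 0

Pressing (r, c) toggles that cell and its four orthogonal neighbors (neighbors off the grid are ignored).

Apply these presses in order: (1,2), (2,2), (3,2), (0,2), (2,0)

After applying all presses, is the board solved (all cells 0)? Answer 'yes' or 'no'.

After press 1 at (1,2):
0 1 1
1 0 0
1 0 0
1 1 0

After press 2 at (2,2):
0 1 1
1 0 1
1 1 1
1 1 1

After press 3 at (3,2):
0 1 1
1 0 1
1 1 0
1 0 0

After press 4 at (0,2):
0 0 0
1 0 0
1 1 0
1 0 0

After press 5 at (2,0):
0 0 0
0 0 0
0 0 0
0 0 0

Lights still on: 0

Answer: yes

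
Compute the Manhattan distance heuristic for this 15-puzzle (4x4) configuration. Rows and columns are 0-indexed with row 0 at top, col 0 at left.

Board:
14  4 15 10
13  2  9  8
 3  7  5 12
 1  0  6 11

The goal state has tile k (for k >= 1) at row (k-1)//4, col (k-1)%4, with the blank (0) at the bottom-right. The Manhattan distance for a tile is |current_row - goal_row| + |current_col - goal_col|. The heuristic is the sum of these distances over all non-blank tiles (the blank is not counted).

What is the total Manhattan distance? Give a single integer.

Tile 14: (0,0)->(3,1) = 4
Tile 4: (0,1)->(0,3) = 2
Tile 15: (0,2)->(3,2) = 3
Tile 10: (0,3)->(2,1) = 4
Tile 13: (1,0)->(3,0) = 2
Tile 2: (1,1)->(0,1) = 1
Tile 9: (1,2)->(2,0) = 3
Tile 8: (1,3)->(1,3) = 0
Tile 3: (2,0)->(0,2) = 4
Tile 7: (2,1)->(1,2) = 2
Tile 5: (2,2)->(1,0) = 3
Tile 12: (2,3)->(2,3) = 0
Tile 1: (3,0)->(0,0) = 3
Tile 6: (3,2)->(1,1) = 3
Tile 11: (3,3)->(2,2) = 2
Sum: 4 + 2 + 3 + 4 + 2 + 1 + 3 + 0 + 4 + 2 + 3 + 0 + 3 + 3 + 2 = 36

Answer: 36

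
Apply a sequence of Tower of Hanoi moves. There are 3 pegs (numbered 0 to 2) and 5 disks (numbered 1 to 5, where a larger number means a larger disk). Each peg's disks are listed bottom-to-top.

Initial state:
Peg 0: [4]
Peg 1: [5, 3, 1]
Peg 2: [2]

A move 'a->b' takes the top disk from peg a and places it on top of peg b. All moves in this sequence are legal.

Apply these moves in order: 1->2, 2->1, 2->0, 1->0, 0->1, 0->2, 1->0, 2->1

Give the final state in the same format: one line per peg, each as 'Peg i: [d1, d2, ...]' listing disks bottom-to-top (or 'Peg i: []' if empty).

After move 1 (1->2):
Peg 0: [4]
Peg 1: [5, 3]
Peg 2: [2, 1]

After move 2 (2->1):
Peg 0: [4]
Peg 1: [5, 3, 1]
Peg 2: [2]

After move 3 (2->0):
Peg 0: [4, 2]
Peg 1: [5, 3, 1]
Peg 2: []

After move 4 (1->0):
Peg 0: [4, 2, 1]
Peg 1: [5, 3]
Peg 2: []

After move 5 (0->1):
Peg 0: [4, 2]
Peg 1: [5, 3, 1]
Peg 2: []

After move 6 (0->2):
Peg 0: [4]
Peg 1: [5, 3, 1]
Peg 2: [2]

After move 7 (1->0):
Peg 0: [4, 1]
Peg 1: [5, 3]
Peg 2: [2]

After move 8 (2->1):
Peg 0: [4, 1]
Peg 1: [5, 3, 2]
Peg 2: []

Answer: Peg 0: [4, 1]
Peg 1: [5, 3, 2]
Peg 2: []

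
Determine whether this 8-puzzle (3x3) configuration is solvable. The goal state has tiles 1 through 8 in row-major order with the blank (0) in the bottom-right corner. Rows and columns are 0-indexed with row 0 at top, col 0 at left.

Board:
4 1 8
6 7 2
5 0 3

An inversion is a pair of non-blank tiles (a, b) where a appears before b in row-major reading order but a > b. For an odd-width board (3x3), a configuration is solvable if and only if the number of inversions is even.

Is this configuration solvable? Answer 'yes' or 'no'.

Answer: no

Derivation:
Inversions (pairs i<j in row-major order where tile[i] > tile[j] > 0): 15
15 is odd, so the puzzle is not solvable.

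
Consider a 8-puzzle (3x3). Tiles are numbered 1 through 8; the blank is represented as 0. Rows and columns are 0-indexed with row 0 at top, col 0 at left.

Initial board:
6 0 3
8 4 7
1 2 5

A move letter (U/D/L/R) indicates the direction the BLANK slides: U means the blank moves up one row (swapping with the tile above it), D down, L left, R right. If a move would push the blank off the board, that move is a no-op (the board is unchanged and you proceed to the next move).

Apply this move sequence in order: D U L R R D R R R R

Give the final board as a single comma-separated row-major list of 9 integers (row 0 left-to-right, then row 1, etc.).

After move 1 (D):
6 4 3
8 0 7
1 2 5

After move 2 (U):
6 0 3
8 4 7
1 2 5

After move 3 (L):
0 6 3
8 4 7
1 2 5

After move 4 (R):
6 0 3
8 4 7
1 2 5

After move 5 (R):
6 3 0
8 4 7
1 2 5

After move 6 (D):
6 3 7
8 4 0
1 2 5

After move 7 (R):
6 3 7
8 4 0
1 2 5

After move 8 (R):
6 3 7
8 4 0
1 2 5

After move 9 (R):
6 3 7
8 4 0
1 2 5

After move 10 (R):
6 3 7
8 4 0
1 2 5

Answer: 6, 3, 7, 8, 4, 0, 1, 2, 5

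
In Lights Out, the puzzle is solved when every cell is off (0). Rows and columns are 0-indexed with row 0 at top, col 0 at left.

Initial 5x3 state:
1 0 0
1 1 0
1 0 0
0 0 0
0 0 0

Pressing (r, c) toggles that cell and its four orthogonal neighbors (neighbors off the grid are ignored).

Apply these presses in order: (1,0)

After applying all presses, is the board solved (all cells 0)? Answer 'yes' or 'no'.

Answer: yes

Derivation:
After press 1 at (1,0):
0 0 0
0 0 0
0 0 0
0 0 0
0 0 0

Lights still on: 0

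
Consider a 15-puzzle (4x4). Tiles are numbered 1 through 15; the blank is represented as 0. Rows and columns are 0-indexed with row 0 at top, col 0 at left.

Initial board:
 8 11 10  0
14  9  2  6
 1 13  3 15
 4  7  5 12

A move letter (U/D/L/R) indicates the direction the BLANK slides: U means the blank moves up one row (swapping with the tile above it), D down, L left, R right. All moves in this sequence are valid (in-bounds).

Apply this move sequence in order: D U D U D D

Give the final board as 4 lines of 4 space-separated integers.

After move 1 (D):
 8 11 10  6
14  9  2  0
 1 13  3 15
 4  7  5 12

After move 2 (U):
 8 11 10  0
14  9  2  6
 1 13  3 15
 4  7  5 12

After move 3 (D):
 8 11 10  6
14  9  2  0
 1 13  3 15
 4  7  5 12

After move 4 (U):
 8 11 10  0
14  9  2  6
 1 13  3 15
 4  7  5 12

After move 5 (D):
 8 11 10  6
14  9  2  0
 1 13  3 15
 4  7  5 12

After move 6 (D):
 8 11 10  6
14  9  2 15
 1 13  3  0
 4  7  5 12

Answer:  8 11 10  6
14  9  2 15
 1 13  3  0
 4  7  5 12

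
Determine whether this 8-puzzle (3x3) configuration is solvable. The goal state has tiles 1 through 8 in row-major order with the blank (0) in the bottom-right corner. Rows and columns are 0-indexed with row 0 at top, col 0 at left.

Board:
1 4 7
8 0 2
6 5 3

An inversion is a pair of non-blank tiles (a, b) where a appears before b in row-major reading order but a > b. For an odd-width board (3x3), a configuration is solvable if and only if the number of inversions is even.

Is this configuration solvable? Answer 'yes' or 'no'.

Answer: no

Derivation:
Inversions (pairs i<j in row-major order where tile[i] > tile[j] > 0): 13
13 is odd, so the puzzle is not solvable.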